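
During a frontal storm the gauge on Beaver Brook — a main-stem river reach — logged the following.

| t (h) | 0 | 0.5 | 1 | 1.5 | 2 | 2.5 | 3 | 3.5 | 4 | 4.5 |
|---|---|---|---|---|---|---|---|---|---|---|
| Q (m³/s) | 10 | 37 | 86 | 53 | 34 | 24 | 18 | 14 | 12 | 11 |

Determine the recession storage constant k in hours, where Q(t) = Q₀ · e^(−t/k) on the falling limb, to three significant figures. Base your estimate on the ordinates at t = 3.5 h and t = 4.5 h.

k ≈ 4.15 h

On the falling limb, Q drops from 14 to 11 m³/s between t = 3.5 h and t = 4.5 h (Δt = 1 h).
k = −Δt / ln(Q₂/Q₁) = −1 / ln(11/14) = 4.15 h.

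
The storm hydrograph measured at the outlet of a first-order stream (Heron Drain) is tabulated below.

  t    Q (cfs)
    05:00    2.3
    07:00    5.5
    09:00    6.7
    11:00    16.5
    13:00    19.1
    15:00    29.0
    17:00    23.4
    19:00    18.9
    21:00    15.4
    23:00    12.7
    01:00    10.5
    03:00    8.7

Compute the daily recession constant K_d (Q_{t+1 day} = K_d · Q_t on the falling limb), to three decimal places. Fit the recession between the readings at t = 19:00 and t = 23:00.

Between t = 19:00 and t = 23:00 the flow falls from 18.9 to 12.7 cfs over 2×2 h = 4 h.
Per-interval ratio K = (12.7/18.9)^(1/2) = 0.8197; K_d = K^(24/2) = 0.092.

K_d ≈ 0.092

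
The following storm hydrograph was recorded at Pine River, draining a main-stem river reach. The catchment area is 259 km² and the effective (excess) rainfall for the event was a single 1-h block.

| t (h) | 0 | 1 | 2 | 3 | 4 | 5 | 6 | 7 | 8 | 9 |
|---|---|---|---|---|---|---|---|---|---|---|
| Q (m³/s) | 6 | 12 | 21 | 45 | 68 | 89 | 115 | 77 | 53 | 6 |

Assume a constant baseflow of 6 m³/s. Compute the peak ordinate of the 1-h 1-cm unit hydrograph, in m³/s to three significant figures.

Direct runoff: 0.0, 6.0, 15.0, 39.0, 62.0, 83.0, 109.0, 71.0, 47.0, 0.0 m³/s; ΣQ_DR = 432.0 m³/s, peak = 109.0 m³/s.
Runoff depth d = ΣQ_DR·Δt / A = 432.0 × 3600 / (259 km²) = 6.005 mm.
The 1-cm UH is the DRH scaled by (10 mm)/d, so U_p = 109.0 × 10/6.005 = 182 m³/s.

U_p ≈ 182 m³/s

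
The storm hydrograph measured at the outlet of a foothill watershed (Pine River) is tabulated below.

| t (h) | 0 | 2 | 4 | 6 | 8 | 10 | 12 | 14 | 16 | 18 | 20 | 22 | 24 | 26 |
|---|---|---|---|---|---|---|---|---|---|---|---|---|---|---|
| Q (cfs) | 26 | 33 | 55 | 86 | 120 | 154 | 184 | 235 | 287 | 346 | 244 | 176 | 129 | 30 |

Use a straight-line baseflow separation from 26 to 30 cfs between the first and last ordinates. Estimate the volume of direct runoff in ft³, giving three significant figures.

V ≈ 1.23 × 10^7 ft³

Direct-runoff ordinates (Q − Q_b): 0.00, 6.69, 28.38, 59.08, 92.77, 126.46, 156.15, 206.85, 258.54, 317.23, 214.92, 146.62, 99.31, 0.00 cfs.
ΣQ_DR = 1713 cfs.
With Δt = 2 h = 7200 s, V = ΣQ_DR · Δt = 1713 × 7200 = 1.23 × 10^7 ft³.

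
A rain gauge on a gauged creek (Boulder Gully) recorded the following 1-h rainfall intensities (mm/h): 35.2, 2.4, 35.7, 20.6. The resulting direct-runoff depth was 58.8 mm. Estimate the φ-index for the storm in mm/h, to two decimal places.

φ ≈ 10.90 mm/h

Only the 3 blocks with intensity above φ contribute runoff: 35.2, 35.7, 20.6 mm/h.
Σ(I−φ)·Δt = d  ⇒  (35.2+35.7+20.6 − 3φ)·1 = 58.8
φ = (91.50 − 58.8/1) / 3 = 10.90 mm/h.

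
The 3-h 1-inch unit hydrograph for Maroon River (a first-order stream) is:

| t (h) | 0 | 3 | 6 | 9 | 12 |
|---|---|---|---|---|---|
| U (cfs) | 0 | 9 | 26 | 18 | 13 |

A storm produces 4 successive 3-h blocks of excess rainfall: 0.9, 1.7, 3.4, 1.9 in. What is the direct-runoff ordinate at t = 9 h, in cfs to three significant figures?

Q ≈ 91.0 cfs

By discrete convolution, Q_j = Σ (P_i / 1 in) · U_{j−i}.
At t = 9 h (j=3): Q = (0.9/1)·18 + (1.7/1)·26 + (3.4/1)·9 + (1.9/1)·0 = 91.0 cfs.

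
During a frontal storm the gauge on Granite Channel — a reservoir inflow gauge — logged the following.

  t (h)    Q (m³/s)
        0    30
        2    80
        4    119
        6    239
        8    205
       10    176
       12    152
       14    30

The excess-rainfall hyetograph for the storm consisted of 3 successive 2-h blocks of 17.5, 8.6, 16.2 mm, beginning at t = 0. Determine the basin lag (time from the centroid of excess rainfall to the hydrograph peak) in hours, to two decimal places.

t_L ≈ 3.06 h

Centroid of excess rainfall: t_c = Σ P_i·t̄_i / ΣP_i = 2.9385 h (block centres at 1, 3, 5 h).
Hydrograph peak occurs at t = 6 h, so basin lag t_L = 6 − 2.9385 = 3.06 h.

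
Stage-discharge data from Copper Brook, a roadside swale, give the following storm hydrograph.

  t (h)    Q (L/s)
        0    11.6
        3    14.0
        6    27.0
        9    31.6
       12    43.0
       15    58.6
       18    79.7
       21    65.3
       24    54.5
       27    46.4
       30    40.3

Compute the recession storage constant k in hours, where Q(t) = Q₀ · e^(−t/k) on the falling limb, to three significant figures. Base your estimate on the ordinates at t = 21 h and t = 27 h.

k ≈ 17.6 h

On the falling limb, Q drops from 65.3 to 46.4 L/s between t = 21 h and t = 27 h (Δt = 6 h).
k = −Δt / ln(Q₂/Q₁) = −6 / ln(46.4/65.3) = 17.6 h.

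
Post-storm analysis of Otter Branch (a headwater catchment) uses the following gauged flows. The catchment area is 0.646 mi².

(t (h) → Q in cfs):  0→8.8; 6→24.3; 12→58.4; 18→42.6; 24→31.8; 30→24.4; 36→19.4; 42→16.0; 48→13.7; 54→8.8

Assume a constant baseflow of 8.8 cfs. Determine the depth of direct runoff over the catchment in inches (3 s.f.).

Direct runoff: 0.0, 15.5, 49.6, 33.8, 23.0, 15.6, 10.6, 7.2, 4.9, 0.0 cfs; ΣQ_DR = 160.2 cfs.
V = ΣQ_DR · Δt = 160.2 × 21600 s = 3.460 × 10^6 ft³.
Over A = 0.646 mi², depth = V / A = 2.31 in.

d ≈ 2.31 in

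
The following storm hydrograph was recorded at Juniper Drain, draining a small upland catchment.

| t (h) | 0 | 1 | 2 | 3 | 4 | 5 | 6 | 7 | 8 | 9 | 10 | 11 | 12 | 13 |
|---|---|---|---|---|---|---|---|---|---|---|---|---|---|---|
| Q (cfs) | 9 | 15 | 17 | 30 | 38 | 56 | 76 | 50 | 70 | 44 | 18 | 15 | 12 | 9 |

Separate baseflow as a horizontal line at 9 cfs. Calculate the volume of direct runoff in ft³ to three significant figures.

Direct-runoff ordinates (Q − Q_b): 0.0, 6.0, 8.0, 21.0, 29.0, 47.0, 67.0, 41.0, 61.0, 35.0, 9.0, 6.0, 3.0, 0.0 cfs.
ΣQ_DR = 333.0 cfs.
With Δt = 1 h = 3600 s, V = ΣQ_DR · Δt = 333.0 × 3600 = 1.20 × 10^6 ft³.

V ≈ 1.20 × 10^6 ft³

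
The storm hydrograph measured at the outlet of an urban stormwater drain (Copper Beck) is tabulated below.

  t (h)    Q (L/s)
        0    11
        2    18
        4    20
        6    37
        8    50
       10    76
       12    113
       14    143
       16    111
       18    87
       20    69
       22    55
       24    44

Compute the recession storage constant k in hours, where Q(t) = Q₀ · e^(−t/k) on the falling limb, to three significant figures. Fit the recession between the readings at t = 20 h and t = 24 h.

On the falling limb, Q drops from 69 to 44 L/s between t = 20 h and t = 24 h (Δt = 4 h).
k = −Δt / ln(Q₂/Q₁) = −4 / ln(44/69) = 8.89 h.

k ≈ 8.89 h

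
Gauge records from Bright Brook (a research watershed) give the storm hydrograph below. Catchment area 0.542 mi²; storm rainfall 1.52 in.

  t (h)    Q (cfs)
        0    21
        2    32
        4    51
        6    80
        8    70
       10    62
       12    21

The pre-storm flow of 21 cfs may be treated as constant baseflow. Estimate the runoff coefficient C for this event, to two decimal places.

ΣQ_DR = 190.0 cfs; V = ΣQ_DR·Δt = 1.368 × 10^6 ft³.
Runoff depth d = V / A = 1.086 in.
C = d / P = 1.086 / 1.52 = 0.71.

C ≈ 0.71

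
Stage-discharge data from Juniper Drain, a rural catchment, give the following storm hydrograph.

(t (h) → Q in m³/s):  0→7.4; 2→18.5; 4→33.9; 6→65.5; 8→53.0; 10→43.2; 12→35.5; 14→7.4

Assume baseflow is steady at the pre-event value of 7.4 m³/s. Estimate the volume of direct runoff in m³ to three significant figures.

V ≈ 1.48 × 10^6 m³

Direct-runoff ordinates (Q − Q_b): 0.0, 11.1, 26.5, 58.1, 45.6, 35.8, 28.1, 0.0 m³/s.
ΣQ_DR = 205.2 m³/s.
With Δt = 2 h = 7200 s, V = ΣQ_DR · Δt = 205.2 × 7200 = 1.48 × 10^6 m³.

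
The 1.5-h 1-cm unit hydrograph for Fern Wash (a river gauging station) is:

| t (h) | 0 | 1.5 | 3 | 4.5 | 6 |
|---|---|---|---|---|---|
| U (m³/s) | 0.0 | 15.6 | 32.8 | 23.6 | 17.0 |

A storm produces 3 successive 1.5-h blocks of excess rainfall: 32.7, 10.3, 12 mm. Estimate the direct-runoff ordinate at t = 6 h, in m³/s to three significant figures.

By discrete convolution, Q_j = Σ (P_i / 10 mm) · U_{j−i}.
At t = 6 h (j=4): Q = (32.7/10)·17.0 + (10.3/10)·23.6 + (12/10)·32.8 = 119 m³/s.

Q ≈ 119 m³/s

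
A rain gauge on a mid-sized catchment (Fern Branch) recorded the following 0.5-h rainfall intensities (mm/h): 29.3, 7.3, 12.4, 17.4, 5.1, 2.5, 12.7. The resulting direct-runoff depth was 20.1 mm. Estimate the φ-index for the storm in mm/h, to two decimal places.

Only the 4 blocks with intensity above φ contribute runoff: 29.3, 12.4, 17.4, 12.7 mm/h.
Σ(I−φ)·Δt = d  ⇒  (29.3+12.4+17.4+12.7 − 4φ)·0.5 = 20.1
φ = (71.80 − 20.1/0.5) / 4 = 7.90 mm/h.

φ ≈ 7.90 mm/h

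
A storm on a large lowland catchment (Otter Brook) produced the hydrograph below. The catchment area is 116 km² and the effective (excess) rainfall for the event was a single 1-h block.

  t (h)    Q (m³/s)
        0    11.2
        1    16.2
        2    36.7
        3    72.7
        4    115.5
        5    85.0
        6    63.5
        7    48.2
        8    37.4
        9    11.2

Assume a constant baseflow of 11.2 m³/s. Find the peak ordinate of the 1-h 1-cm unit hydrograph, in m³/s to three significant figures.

U_p ≈ 87.2 m³/s

Direct runoff: 0.0, 5.0, 25.5, 61.5, 104.3, 73.8, 52.3, 37.0, 26.2, 0.0 m³/s; ΣQ_DR = 385.6 m³/s, peak = 104.3 m³/s.
Runoff depth d = ΣQ_DR·Δt / A = 385.6 × 3600 / (116 km²) = 11.97 mm.
The 1-cm UH is the DRH scaled by (10 mm)/d, so U_p = 104.3 × 10/11.97 = 87.2 m³/s.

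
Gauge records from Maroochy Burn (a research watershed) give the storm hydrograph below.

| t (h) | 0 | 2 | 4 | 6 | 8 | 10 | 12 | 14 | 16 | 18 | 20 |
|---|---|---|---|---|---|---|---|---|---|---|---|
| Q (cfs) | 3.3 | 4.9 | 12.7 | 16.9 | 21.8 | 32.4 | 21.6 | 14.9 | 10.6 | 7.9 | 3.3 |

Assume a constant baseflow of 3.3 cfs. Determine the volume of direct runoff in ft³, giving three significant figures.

V ≈ 8.21 × 10^5 ft³

Direct-runoff ordinates (Q − Q_b): 0.0, 1.6, 9.4, 13.6, 18.5, 29.1, 18.3, 11.6, 7.3, 4.6, 0.0 cfs.
ΣQ_DR = 114.0 cfs.
With Δt = 2 h = 7200 s, V = ΣQ_DR · Δt = 114.0 × 7200 = 8.21 × 10^5 ft³.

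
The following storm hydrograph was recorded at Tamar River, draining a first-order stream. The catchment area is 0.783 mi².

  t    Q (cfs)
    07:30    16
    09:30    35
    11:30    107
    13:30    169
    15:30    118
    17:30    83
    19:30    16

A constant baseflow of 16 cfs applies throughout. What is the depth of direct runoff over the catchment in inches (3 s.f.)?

d ≈ 1.71 in

Direct runoff: 0.0, 19.0, 91.0, 153.0, 102.0, 67.0, 0.0 cfs; ΣQ_DR = 432.0 cfs.
V = ΣQ_DR · Δt = 432.0 × 7200 s = 3.110 × 10^6 ft³.
Over A = 0.783 mi², depth = V / A = 1.71 in.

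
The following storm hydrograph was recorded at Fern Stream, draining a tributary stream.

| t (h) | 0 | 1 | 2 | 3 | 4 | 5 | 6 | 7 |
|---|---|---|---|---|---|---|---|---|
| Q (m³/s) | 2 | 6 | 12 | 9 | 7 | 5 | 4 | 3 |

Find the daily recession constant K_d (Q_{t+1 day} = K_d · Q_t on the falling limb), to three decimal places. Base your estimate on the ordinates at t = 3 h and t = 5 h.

K_d ≈ 0.001

Between t = 3 h and t = 5 h the flow falls from 9 to 5 m³/s over 2×1 h = 2 h.
Per-interval ratio K = (5/9)^(1/2) = 0.7454; K_d = K^(24/1) = 0.001.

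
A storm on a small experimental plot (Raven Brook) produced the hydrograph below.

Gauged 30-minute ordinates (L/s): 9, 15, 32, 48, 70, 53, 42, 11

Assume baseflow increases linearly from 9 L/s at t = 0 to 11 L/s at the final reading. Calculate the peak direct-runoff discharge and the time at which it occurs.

Q_p = 59.86 L/s at t = 2 h

Subtracting baseflow gives direct-runoff ordinates: 0.00, 5.71, 22.43, 38.14, 59.86, 42.57, 31.29, 0.00 L/s.
The maximum is 59.86 L/s, occurring at the reading for t = 2 h.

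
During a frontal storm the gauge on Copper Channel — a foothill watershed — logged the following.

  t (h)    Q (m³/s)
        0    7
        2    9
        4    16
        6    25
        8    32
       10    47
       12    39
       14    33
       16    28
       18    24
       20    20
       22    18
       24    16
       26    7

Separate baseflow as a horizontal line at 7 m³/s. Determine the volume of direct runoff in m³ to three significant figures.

V ≈ 1.61 × 10^6 m³

Direct-runoff ordinates (Q − Q_b): 0.0, 2.0, 9.0, 18.0, 25.0, 40.0, 32.0, 26.0, 21.0, 17.0, 13.0, 11.0, 9.0, 0.0 m³/s.
ΣQ_DR = 223.0 m³/s.
With Δt = 2 h = 7200 s, V = ΣQ_DR · Δt = 223.0 × 7200 = 1.61 × 10^6 m³.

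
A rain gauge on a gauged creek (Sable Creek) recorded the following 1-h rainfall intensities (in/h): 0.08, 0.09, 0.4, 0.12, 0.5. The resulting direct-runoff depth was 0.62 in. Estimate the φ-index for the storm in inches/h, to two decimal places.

φ ≈ 0.14 in/h

Only the 2 blocks with intensity above φ contribute runoff: 0.4, 0.5 in/h.
Σ(I−φ)·Δt = d  ⇒  (0.4+0.5 − 2φ)·1 = 0.62
φ = (0.9000 − 0.62/1) / 2 = 0.14 in/h.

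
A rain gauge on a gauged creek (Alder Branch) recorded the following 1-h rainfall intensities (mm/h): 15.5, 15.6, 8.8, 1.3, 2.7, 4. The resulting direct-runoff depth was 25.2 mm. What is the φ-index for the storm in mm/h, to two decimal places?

φ ≈ 4.90 mm/h

Only the 3 blocks with intensity above φ contribute runoff: 15.5, 15.6, 8.8 mm/h.
Σ(I−φ)·Δt = d  ⇒  (15.5+15.6+8.8 − 3φ)·1 = 25.2
φ = (39.90 − 25.2/1) / 3 = 4.90 mm/h.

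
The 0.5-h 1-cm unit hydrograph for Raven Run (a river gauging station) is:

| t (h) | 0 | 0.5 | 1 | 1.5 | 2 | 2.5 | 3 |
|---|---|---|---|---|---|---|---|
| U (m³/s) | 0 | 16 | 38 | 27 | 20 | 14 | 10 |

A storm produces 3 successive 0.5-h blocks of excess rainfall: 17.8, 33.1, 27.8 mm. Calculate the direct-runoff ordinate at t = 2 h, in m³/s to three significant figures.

By discrete convolution, Q_j = Σ (P_i / 10 mm) · U_{j−i}.
At t = 2 h (j=4): Q = (17.8/10)·20 + (33.1/10)·27 + (27.8/10)·38 = 231 m³/s.

Q ≈ 231 m³/s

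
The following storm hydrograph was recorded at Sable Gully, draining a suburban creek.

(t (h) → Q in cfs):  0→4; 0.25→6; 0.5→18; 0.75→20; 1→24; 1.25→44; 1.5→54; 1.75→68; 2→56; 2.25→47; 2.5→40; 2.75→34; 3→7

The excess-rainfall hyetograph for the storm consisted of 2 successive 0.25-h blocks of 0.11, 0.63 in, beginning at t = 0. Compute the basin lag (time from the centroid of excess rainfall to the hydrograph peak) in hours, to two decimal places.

t_L ≈ 1.41 h

Centroid of excess rainfall: t_c = Σ P_i·t̄_i / ΣP_i = 0.3378 h (block centres at 0.125, 0.375 h).
Hydrograph peak occurs at t = 1.75 h, so basin lag t_L = 1.75 − 0.3378 = 1.41 h.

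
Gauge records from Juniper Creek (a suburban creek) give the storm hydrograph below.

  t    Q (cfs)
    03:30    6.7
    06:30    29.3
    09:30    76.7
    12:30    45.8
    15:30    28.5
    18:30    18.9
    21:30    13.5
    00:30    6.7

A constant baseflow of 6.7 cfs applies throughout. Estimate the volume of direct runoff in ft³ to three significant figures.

V ≈ 1.86 × 10^6 ft³

Direct-runoff ordinates (Q − Q_b): 0.0, 22.6, 70.0, 39.1, 21.8, 12.2, 6.8, 0.0 cfs.
ΣQ_DR = 172.5 cfs.
With Δt = 3 h = 10800 s, V = ΣQ_DR · Δt = 172.5 × 10800 = 1.86 × 10^6 ft³.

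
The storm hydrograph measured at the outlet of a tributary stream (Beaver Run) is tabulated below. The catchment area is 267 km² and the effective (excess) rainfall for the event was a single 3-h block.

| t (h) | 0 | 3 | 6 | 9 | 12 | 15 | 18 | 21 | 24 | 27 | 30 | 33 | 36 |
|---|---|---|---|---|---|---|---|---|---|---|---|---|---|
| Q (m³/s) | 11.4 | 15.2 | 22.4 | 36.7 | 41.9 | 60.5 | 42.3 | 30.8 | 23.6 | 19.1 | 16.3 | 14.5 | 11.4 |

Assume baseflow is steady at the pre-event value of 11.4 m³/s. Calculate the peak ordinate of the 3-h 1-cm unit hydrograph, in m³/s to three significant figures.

U_p ≈ 61.3 m³/s

Direct runoff: 0.0, 3.8, 11.0, 25.3, 30.5, 49.1, 30.9, 19.4, 12.2, 7.7, 4.9, 3.1, 0.0 m³/s; ΣQ_DR = 197.9 m³/s, peak = 49.1 m³/s.
Runoff depth d = ΣQ_DR·Δt / A = 197.9 × 10800 / (267 km²) = 8.005 mm.
The 1-cm UH is the DRH scaled by (10 mm)/d, so U_p = 49.1 × 10/8.005 = 61.3 m³/s.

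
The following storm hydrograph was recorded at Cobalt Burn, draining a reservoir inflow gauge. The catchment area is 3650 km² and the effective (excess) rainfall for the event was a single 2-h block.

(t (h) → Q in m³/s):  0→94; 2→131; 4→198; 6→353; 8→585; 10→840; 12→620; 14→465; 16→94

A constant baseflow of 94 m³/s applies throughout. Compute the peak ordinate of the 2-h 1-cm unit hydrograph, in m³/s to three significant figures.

Direct runoff: 0.0, 37.0, 104.0, 259.0, 491.0, 746.0, 526.0, 371.0, 0.0 m³/s; ΣQ_DR = 2534 m³/s, peak = 746.0 m³/s.
Runoff depth d = ΣQ_DR·Δt / A = 2534 × 7200 / (3650 km²) = 4.999 mm.
The 1-cm UH is the DRH scaled by (10 mm)/d, so U_p = 746.0 × 10/4.999 = 1490 m³/s.

U_p ≈ 1490 m³/s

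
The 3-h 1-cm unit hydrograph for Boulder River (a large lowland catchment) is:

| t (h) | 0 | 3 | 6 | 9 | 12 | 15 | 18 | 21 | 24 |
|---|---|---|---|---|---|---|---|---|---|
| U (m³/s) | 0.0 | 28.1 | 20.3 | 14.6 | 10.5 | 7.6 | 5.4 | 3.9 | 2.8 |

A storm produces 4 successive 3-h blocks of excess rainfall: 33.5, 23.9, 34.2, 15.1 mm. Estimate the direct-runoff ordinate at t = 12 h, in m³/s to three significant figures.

Q ≈ 182 m³/s

By discrete convolution, Q_j = Σ (P_i / 10 mm) · U_{j−i}.
At t = 12 h (j=4): Q = (33.5/10)·10.5 + (23.9/10)·14.6 + (34.2/10)·20.3 + (15.1/10)·28.1 = 182 m³/s.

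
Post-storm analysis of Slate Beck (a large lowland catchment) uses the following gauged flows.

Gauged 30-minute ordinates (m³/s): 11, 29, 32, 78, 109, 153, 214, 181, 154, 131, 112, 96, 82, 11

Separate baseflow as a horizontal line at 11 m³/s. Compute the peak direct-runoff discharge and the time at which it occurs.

Q_p = 203.0 m³/s at t = 3 h

Subtracting baseflow gives direct-runoff ordinates: 0.0, 18.0, 21.0, 67.0, 98.0, 142.0, 203.0, 170.0, 143.0, 120.0, 101.0, 85.0, 71.0, 0.0 m³/s.
The maximum is 203.0 m³/s, occurring at the reading for t = 3 h.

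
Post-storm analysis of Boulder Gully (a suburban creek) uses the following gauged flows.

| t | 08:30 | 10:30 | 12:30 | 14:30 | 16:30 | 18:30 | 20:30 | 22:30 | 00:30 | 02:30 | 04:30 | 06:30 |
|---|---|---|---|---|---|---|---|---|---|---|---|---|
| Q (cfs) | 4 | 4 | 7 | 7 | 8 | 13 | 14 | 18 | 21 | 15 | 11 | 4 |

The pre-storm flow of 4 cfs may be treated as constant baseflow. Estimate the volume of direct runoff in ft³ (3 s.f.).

Direct-runoff ordinates (Q − Q_b): 0.0, 0.0, 3.0, 3.0, 4.0, 9.0, 10.0, 14.0, 17.0, 11.0, 7.0, 0.0 cfs.
ΣQ_DR = 78.00 cfs.
With Δt = 2 h = 7200 s, V = ΣQ_DR · Δt = 78.00 × 7200 = 5.62 × 10^5 ft³.

V ≈ 5.62 × 10^5 ft³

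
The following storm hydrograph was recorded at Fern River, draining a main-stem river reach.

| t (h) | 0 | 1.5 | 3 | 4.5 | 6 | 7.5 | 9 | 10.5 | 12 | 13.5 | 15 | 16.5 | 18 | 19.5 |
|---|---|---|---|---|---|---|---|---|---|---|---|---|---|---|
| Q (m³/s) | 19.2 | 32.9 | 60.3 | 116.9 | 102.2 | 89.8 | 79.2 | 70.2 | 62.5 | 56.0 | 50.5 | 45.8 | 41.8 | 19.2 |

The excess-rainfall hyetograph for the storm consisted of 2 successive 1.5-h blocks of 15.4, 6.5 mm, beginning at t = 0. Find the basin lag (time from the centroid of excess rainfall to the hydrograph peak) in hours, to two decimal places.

t_L ≈ 3.30 h

Centroid of excess rainfall: t_c = Σ P_i·t̄_i / ΣP_i = 1.1952 h (block centres at 0.75, 2.25 h).
Hydrograph peak occurs at t = 4.5 h, so basin lag t_L = 4.5 − 1.1952 = 3.30 h.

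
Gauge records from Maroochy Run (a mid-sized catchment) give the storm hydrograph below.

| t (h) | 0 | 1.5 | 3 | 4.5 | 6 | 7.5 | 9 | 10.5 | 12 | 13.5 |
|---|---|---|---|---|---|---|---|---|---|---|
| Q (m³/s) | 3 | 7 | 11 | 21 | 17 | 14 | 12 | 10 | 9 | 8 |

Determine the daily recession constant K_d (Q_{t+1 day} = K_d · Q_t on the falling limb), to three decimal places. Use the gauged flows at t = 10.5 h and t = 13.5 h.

K_d ≈ 0.168

Between t = 10.5 h and t = 13.5 h the flow falls from 10 to 8 m³/s over 2×1.5 h = 3 h.
Per-interval ratio K = (8/10)^(1/2) = 0.8944; K_d = K^(24/1.5) = 0.168.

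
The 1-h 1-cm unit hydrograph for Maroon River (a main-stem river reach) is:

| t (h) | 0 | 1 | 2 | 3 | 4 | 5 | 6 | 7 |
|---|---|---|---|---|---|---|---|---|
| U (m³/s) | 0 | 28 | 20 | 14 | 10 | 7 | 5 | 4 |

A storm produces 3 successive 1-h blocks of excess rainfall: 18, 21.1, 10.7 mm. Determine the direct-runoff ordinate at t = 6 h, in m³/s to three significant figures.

Q ≈ 34.5 m³/s

By discrete convolution, Q_j = Σ (P_i / 10 mm) · U_{j−i}.
At t = 6 h (j=6): Q = (18/10)·5 + (21.1/10)·7 + (10.7/10)·10 = 34.5 m³/s.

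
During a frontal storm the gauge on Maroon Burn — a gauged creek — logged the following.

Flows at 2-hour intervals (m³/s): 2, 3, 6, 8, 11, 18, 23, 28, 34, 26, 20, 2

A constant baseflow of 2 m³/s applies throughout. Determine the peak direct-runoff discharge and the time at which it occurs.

Q_p = 32.0 m³/s at t = 16 h

Subtracting baseflow gives direct-runoff ordinates: 0.0, 1.0, 4.0, 6.0, 9.0, 16.0, 21.0, 26.0, 32.0, 24.0, 18.0, 0.0 m³/s.
The maximum is 32.0 m³/s, occurring at the reading for t = 16 h.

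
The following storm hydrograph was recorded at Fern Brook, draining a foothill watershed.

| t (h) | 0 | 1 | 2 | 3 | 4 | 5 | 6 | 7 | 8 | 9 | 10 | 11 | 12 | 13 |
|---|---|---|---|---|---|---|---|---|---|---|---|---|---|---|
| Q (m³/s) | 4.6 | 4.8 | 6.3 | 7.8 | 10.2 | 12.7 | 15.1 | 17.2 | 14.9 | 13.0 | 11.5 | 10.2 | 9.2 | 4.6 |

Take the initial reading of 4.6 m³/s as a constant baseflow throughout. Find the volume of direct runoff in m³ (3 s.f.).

Direct-runoff ordinates (Q − Q_b): 0.0, 0.2, 1.7, 3.2, 5.6, 8.1, 10.5, 12.6, 10.3, 8.4, 6.9, 5.6, 4.6, 0.0 m³/s.
ΣQ_DR = 77.70 m³/s.
With Δt = 1 h = 3600 s, V = ΣQ_DR · Δt = 77.70 × 3600 = 2.80 × 10^5 m³.

V ≈ 2.80 × 10^5 m³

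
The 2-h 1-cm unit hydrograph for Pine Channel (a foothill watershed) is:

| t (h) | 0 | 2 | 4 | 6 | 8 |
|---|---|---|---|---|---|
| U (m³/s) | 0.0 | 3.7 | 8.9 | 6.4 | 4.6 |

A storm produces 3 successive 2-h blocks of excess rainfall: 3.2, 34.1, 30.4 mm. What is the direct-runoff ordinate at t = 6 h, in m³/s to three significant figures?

By discrete convolution, Q_j = Σ (P_i / 10 mm) · U_{j−i}.
At t = 6 h (j=3): Q = (3.2/10)·6.4 + (34.1/10)·8.9 + (30.4/10)·3.7 = 43.6 m³/s.

Q ≈ 43.6 m³/s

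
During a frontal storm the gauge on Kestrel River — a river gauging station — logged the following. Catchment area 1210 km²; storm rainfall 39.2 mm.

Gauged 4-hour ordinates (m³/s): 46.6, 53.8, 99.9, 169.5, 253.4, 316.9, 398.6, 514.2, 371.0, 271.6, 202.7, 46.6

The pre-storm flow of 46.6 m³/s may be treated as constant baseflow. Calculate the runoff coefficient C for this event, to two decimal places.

ΣQ_DR = 2186 m³/s; V = ΣQ_DR·Δt = 3.147 × 10^7 m³.
Runoff depth d = V / A = 26.01 mm.
C = d / P = 26.01 / 39.2 = 0.66.

C ≈ 0.66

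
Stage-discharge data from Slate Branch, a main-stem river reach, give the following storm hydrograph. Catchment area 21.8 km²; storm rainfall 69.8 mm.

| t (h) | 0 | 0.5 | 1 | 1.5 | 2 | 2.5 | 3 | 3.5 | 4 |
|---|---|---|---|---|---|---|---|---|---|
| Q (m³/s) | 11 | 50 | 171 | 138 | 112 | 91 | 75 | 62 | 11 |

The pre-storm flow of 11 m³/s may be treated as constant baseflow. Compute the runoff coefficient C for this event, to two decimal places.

ΣQ_DR = 622.0 m³/s; V = ΣQ_DR·Δt = 1.120 × 10^6 m³.
Runoff depth d = V / A = 51.36 mm.
C = d / P = 51.36 / 69.8 = 0.74.

C ≈ 0.74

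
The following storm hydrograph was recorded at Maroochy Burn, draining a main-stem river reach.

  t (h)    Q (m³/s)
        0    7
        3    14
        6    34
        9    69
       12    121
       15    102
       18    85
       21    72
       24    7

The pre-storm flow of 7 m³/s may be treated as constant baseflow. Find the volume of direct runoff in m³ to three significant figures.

V ≈ 4.84 × 10^6 m³

Direct-runoff ordinates (Q − Q_b): 0.0, 7.0, 27.0, 62.0, 114.0, 95.0, 78.0, 65.0, 0.0 m³/s.
ΣQ_DR = 448.0 m³/s.
With Δt = 3 h = 10800 s, V = ΣQ_DR · Δt = 448.0 × 10800 = 4.84 × 10^6 m³.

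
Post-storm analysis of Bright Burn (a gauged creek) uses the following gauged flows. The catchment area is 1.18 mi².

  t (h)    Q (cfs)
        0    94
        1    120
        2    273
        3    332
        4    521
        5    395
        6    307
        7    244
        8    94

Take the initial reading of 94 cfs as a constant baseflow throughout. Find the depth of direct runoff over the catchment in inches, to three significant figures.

d ≈ 2.01 in

Direct runoff: 0.0, 26.0, 179.0, 238.0, 427.0, 301.0, 213.0, 150.0, 0.0 cfs; ΣQ_DR = 1534 cfs.
V = ΣQ_DR · Δt = 1534 × 3600 s = 5.522 × 10^6 ft³.
Over A = 1.18 mi², depth = V / A = 2.01 in.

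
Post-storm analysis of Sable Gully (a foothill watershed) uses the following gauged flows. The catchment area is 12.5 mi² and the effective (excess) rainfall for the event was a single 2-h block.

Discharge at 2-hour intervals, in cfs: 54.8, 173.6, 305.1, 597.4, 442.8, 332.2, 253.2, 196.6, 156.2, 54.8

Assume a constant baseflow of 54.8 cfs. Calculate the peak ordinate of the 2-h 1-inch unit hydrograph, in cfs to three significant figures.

U_p ≈ 1080 cfs

Direct runoff: 0.0, 118.8, 250.3, 542.6, 388.0, 277.4, 198.4, 141.8, 101.4, 0.0 cfs; ΣQ_DR = 2019 cfs, peak = 542.6 cfs.
Runoff depth d = ΣQ_DR·Δt / A = 2019 × 7200 / (12.5 mi²) = 0.5005 in.
The 1-inch UH is the DRH scaled by (1 in)/d, so U_p = 542.6 × 1/0.5005 = 1080 cfs.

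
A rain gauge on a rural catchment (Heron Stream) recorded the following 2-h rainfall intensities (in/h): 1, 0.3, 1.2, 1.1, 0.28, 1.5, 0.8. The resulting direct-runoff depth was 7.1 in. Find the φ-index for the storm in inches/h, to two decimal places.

Only the 5 blocks with intensity above φ contribute runoff: 1, 1.2, 1.1, 1.5, 0.8 in/h.
Σ(I−φ)·Δt = d  ⇒  (1+1.2+1.1+1.5+0.8 − 5φ)·2 = 7.1
φ = (5.600 − 7.1/2) / 5 = 0.41 in/h.

φ ≈ 0.41 in/h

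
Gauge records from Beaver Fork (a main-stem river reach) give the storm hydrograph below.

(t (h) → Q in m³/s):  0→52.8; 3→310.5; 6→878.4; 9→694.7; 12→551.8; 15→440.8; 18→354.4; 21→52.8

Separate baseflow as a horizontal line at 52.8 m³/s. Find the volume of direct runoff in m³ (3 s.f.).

V ≈ 3.15 × 10^7 m³

Direct-runoff ordinates (Q − Q_b): 0.0, 257.7, 825.6, 641.9, 499.0, 388.0, 301.6, 0.0 m³/s.
ΣQ_DR = 2914 m³/s.
With Δt = 3 h = 10800 s, V = ΣQ_DR · Δt = 2914 × 10800 = 3.15 × 10^7 m³.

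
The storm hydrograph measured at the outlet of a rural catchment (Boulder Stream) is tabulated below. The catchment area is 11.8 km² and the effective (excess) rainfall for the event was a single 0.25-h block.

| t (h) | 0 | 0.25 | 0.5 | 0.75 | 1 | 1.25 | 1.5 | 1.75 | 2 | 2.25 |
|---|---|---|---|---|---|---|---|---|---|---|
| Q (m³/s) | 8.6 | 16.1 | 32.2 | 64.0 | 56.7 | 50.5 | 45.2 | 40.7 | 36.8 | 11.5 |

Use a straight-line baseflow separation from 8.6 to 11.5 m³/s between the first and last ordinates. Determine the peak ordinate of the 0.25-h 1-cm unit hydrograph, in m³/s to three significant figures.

U_p ≈ 27.3 m³/s

Direct runoff: 0.00, 7.18, 22.96, 54.43, 46.81, 40.29, 34.67, 29.84, 25.62, 0.00 m³/s; ΣQ_DR = 261.8 m³/s, peak = 54.43 m³/s.
Runoff depth d = ΣQ_DR·Δt / A = 261.8 × 900 / (11.8 km²) = 19.97 mm.
The 1-cm UH is the DRH scaled by (10 mm)/d, so U_p = 54.43 × 10/19.97 = 27.3 m³/s.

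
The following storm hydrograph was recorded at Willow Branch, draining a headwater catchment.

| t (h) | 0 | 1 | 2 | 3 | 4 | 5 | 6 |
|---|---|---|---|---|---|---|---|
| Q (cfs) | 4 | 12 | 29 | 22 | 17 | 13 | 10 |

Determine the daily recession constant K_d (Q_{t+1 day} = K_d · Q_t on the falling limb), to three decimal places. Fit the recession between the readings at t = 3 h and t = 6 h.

Between t = 3 h and t = 6 h the flow falls from 22 to 10 cfs over 3×1 h = 3 h.
Per-interval ratio K = (10/22)^(1/3) = 0.7689; K_d = K^(24/1) = 0.002.

K_d ≈ 0.002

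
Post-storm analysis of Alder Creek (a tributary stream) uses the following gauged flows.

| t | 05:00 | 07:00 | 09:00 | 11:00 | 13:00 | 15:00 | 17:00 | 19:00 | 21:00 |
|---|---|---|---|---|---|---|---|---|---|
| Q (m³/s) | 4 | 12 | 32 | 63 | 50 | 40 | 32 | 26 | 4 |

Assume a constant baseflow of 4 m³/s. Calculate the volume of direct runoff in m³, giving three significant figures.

V ≈ 1.63 × 10^6 m³

Direct-runoff ordinates (Q − Q_b): 0.0, 8.0, 28.0, 59.0, 46.0, 36.0, 28.0, 22.0, 0.0 m³/s.
ΣQ_DR = 227.0 m³/s.
With Δt = 2 h = 7200 s, V = ΣQ_DR · Δt = 227.0 × 7200 = 1.63 × 10^6 m³.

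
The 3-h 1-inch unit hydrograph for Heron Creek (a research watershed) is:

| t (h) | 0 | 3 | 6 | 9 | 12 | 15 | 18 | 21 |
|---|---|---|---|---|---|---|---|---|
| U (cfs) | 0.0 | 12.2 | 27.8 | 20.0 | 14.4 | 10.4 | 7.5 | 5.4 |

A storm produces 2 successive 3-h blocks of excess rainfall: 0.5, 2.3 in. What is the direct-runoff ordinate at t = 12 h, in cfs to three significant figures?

By discrete convolution, Q_j = Σ (P_i / 1 in) · U_{j−i}.
At t = 12 h (j=4): Q = (0.5/1)·14.4 + (2.3/1)·20.0 = 53.2 cfs.

Q ≈ 53.2 cfs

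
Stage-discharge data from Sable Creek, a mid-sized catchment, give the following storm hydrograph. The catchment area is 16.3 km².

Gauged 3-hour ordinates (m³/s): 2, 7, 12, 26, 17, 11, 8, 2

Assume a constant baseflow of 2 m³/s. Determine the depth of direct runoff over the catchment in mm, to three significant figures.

d ≈ 45.7 mm

Direct runoff: 0.0, 5.0, 10.0, 24.0, 15.0, 9.0, 6.0, 0.0 m³/s; ΣQ_DR = 69.00 m³/s.
V = ΣQ_DR · Δt = 69.00 × 10800 s = 7.452 × 10^5 m³.
Over A = 16.3 km², depth = V / A = 45.7 mm.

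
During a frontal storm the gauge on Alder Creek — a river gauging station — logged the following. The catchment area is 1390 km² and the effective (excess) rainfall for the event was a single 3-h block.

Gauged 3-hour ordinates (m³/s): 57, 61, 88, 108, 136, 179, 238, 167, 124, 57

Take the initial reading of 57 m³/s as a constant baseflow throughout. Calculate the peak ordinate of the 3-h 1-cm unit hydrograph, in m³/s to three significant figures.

Direct runoff: 0.0, 4.0, 31.0, 51.0, 79.0, 122.0, 181.0, 110.0, 67.0, 0.0 m³/s; ΣQ_DR = 645.0 m³/s, peak = 181.0 m³/s.
Runoff depth d = ΣQ_DR·Δt / A = 645.0 × 10800 / (1390 km²) = 5.012 mm.
The 1-cm UH is the DRH scaled by (10 mm)/d, so U_p = 181.0 × 10/5.012 = 361 m³/s.

U_p ≈ 361 m³/s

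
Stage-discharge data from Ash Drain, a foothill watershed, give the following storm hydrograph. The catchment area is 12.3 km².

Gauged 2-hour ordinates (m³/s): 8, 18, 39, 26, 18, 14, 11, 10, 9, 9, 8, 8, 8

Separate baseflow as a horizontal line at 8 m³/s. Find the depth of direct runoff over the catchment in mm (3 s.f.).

Direct runoff: 0.0, 10.0, 31.0, 18.0, 10.0, 6.0, 3.0, 2.0, 1.0, 1.0, 0.0, 0.0, 0.0 m³/s; ΣQ_DR = 82.00 m³/s.
V = ΣQ_DR · Δt = 82.00 × 7200 s = 5.904 × 10^5 m³.
Over A = 12.3 km², depth = V / A = 48.0 mm.

d ≈ 48.0 mm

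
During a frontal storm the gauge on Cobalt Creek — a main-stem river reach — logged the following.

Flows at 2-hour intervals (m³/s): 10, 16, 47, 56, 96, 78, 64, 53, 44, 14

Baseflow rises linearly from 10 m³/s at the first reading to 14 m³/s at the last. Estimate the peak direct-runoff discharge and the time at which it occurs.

Q_p = 84.22 m³/s at t = 8 h

Subtracting baseflow gives direct-runoff ordinates: 0.00, 5.56, 36.11, 44.67, 84.22, 65.78, 51.33, 39.89, 30.44, 0.00 m³/s.
The maximum is 84.22 m³/s, occurring at the reading for t = 8 h.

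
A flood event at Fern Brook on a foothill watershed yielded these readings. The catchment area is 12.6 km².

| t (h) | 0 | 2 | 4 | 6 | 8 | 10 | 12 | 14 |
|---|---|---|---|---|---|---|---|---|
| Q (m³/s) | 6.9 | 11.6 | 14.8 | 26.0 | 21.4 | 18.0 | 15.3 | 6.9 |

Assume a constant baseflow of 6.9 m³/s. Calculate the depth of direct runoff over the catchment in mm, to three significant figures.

Direct runoff: 0.0, 4.7, 7.9, 19.1, 14.5, 11.1, 8.4, 0.0 m³/s; ΣQ_DR = 65.70 m³/s.
V = ΣQ_DR · Δt = 65.70 × 7200 s = 4.730 × 10^5 m³.
Over A = 12.6 km², depth = V / A = 37.5 mm.

d ≈ 37.5 mm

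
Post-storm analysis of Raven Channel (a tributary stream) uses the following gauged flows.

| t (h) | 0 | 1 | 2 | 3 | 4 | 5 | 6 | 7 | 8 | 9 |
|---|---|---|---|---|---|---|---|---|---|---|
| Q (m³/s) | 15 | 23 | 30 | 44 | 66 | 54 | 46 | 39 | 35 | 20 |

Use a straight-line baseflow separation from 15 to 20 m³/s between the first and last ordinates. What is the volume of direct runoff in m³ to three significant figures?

Direct-runoff ordinates (Q − Q_b): 0.00, 7.44, 13.89, 27.33, 48.78, 36.22, 27.67, 20.11, 15.56, 0.00 m³/s.
ΣQ_DR = 197.0 m³/s.
With Δt = 1 h = 3600 s, V = ΣQ_DR · Δt = 197.0 × 3600 = 7.09 × 10^5 m³.

V ≈ 7.09 × 10^5 m³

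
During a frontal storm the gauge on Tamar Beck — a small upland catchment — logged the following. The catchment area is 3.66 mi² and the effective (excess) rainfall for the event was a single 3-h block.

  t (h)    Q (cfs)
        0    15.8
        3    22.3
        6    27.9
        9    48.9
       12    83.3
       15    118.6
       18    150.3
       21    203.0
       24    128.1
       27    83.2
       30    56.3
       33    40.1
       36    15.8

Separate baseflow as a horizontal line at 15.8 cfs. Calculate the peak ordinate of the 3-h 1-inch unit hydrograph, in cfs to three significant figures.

Direct runoff: 0.0, 6.5, 12.1, 33.1, 67.5, 102.8, 134.5, 187.2, 112.3, 67.4, 40.5, 24.3, 0.0 cfs; ΣQ_DR = 788.2 cfs, peak = 187.2 cfs.
Runoff depth d = ΣQ_DR·Δt / A = 788.2 × 10800 / (3.66 mi²) = 1.001 in.
The 1-inch UH is the DRH scaled by (1 in)/d, so U_p = 187.2 × 1/1.001 = 187 cfs.

U_p ≈ 187 cfs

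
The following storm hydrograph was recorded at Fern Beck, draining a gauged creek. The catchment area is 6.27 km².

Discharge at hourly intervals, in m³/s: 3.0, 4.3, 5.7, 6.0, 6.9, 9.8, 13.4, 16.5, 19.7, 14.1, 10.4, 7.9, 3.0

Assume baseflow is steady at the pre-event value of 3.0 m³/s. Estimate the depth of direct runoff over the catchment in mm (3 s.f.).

Direct runoff: 0.0, 1.3, 2.7, 3.0, 3.9, 6.8, 10.4, 13.5, 16.7, 11.1, 7.4, 4.9, 0.0 m³/s; ΣQ_DR = 81.70 m³/s.
V = ΣQ_DR · Δt = 81.70 × 3600 s = 2.941 × 10^5 m³.
Over A = 6.27 km², depth = V / A = 46.9 mm.

d ≈ 46.9 mm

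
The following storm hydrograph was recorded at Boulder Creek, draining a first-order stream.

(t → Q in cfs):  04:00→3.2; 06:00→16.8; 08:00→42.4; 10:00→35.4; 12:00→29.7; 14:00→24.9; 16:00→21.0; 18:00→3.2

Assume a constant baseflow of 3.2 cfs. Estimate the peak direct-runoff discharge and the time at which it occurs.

Q_p = 39.2 cfs at t = 08:00

Subtracting baseflow gives direct-runoff ordinates: 0.0, 13.6, 39.2, 32.2, 26.5, 21.7, 17.8, 0.0 cfs.
The maximum is 39.2 cfs, occurring at the reading for t = 08:00.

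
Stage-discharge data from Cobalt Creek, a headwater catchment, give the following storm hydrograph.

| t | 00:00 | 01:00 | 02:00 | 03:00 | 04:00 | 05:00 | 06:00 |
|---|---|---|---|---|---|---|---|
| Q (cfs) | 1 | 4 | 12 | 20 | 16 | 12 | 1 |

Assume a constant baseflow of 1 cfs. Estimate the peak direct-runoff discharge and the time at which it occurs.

Q_p = 19.0 cfs at t = 03:00

Subtracting baseflow gives direct-runoff ordinates: 0.0, 3.0, 11.0, 19.0, 15.0, 11.0, 0.0 cfs.
The maximum is 19.0 cfs, occurring at the reading for t = 03:00.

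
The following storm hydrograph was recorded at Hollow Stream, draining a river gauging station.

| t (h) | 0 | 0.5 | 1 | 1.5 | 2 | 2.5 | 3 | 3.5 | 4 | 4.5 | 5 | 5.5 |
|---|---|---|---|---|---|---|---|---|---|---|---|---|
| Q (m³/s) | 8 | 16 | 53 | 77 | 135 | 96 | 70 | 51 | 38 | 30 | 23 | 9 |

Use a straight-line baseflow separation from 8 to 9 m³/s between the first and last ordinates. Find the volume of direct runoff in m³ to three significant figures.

Direct-runoff ordinates (Q − Q_b): 0.00, 7.91, 44.82, 68.73, 126.64, 87.55, 61.45, 42.36, 29.27, 21.18, 14.09, 0.00 m³/s.
ΣQ_DR = 504.0 m³/s.
With Δt = 0.5 h = 1800 s, V = ΣQ_DR · Δt = 504.0 × 1800 = 9.07 × 10^5 m³.

V ≈ 9.07 × 10^5 m³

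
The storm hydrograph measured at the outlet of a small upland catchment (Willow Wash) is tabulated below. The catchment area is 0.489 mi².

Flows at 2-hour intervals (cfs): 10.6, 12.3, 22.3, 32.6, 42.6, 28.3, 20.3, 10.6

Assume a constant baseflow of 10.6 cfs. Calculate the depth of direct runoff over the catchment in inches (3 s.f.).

d ≈ 0.601 in

Direct runoff: 0.0, 1.7, 11.7, 22.0, 32.0, 17.7, 9.7, 0.0 cfs; ΣQ_DR = 94.80 cfs.
V = ΣQ_DR · Δt = 94.80 × 7200 s = 6.826 × 10^5 ft³.
Over A = 0.489 mi², depth = V / A = 0.601 in.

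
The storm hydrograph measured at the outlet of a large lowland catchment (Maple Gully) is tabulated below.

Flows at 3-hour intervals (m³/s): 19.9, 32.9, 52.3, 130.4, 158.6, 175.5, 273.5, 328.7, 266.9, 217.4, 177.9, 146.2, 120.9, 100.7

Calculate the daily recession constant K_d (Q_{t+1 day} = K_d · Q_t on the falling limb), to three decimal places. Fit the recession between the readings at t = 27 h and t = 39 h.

Between t = 27 h and t = 39 h the flow falls from 217.4 to 100.7 m³/s over 4×3 h = 12 h.
Per-interval ratio K = (100.7/217.4)^(1/4) = 0.8250; K_d = K^(24/3) = 0.215.

K_d ≈ 0.215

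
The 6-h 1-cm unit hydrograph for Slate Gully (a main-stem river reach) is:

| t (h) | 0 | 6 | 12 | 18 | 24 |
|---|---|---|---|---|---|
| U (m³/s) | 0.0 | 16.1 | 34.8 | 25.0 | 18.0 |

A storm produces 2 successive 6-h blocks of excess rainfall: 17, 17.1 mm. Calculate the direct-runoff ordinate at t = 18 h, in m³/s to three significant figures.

Q ≈ 102 m³/s

By discrete convolution, Q_j = Σ (P_i / 10 mm) · U_{j−i}.
At t = 18 h (j=3): Q = (17/10)·25.0 + (17.1/10)·34.8 = 102 m³/s.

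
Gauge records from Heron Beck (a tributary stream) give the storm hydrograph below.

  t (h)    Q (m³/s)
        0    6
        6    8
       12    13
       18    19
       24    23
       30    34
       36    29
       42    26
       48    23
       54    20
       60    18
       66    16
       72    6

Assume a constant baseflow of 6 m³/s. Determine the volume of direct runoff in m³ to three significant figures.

V ≈ 3.52 × 10^6 m³

Direct-runoff ordinates (Q − Q_b): 0.0, 2.0, 7.0, 13.0, 17.0, 28.0, 23.0, 20.0, 17.0, 14.0, 12.0, 10.0, 0.0 m³/s.
ΣQ_DR = 163.0 m³/s.
With Δt = 6 h = 21600 s, V = ΣQ_DR · Δt = 163.0 × 21600 = 3.52 × 10^6 m³.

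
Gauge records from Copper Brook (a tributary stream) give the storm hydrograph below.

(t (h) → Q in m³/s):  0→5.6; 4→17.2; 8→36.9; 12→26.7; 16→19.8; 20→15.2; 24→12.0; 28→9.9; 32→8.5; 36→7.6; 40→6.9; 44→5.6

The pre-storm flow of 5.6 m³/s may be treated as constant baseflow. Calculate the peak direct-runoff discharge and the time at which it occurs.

Q_p = 31.3 m³/s at t = 8 h

Subtracting baseflow gives direct-runoff ordinates: 0.0, 11.6, 31.3, 21.1, 14.2, 9.6, 6.4, 4.3, 2.9, 2.0, 1.3, 0.0 m³/s.
The maximum is 31.3 m³/s, occurring at the reading for t = 8 h.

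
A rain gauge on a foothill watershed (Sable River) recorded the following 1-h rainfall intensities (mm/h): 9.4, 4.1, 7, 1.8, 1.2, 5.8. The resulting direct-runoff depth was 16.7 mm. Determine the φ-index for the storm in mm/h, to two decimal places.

φ ≈ 2.40 mm/h

Only the 4 blocks with intensity above φ contribute runoff: 9.4, 4.1, 7, 5.8 mm/h.
Σ(I−φ)·Δt = d  ⇒  (9.4+4.1+7+5.8 − 4φ)·1 = 16.7
φ = (26.30 − 16.7/1) / 4 = 2.40 mm/h.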